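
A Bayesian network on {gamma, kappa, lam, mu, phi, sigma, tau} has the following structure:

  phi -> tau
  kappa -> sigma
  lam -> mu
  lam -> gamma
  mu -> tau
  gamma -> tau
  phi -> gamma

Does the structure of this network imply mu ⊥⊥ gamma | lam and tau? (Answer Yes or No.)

We examine all 3 paths between mu and gamma:
Path 1: mu ← lam → gamma
  lam is a fork here and lam is conditioned on, so the path is blocked at lam.
Path 2: mu → tau ← phi → gamma
  tau is a collider and tau is conditioned on, which opens it; phi is a fork and phi is not conditioned on — no node blocks this path, so it is active.
Path 3: mu → tau ← gamma
  tau is a collider and tau is conditioned on, which opens it — no node blocks this path, so it is active.
Since the path mu → tau ← phi → gamma is active, mu and gamma are not d-separated given {lam, tau}.

No — mu and gamma are not d-separated given {lam, tau}.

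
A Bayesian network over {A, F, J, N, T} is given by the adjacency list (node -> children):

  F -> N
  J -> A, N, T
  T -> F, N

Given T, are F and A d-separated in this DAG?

Yes

There are 4 undirected paths between F and A; checking each against the conditioning set {T}:
Path 1: F → N ← J → A
  N is a collider here and neither N nor any of its descendants is conditioned on, so the collider stays closed — the path is blocked at N.
Path 2: F → N ← T ← J → A
  N is a collider here and neither N nor any of its descendants is conditioned on, so the collider stays closed — the path is blocked at N.
Path 3: F ← T → N ← J → A
  T is a fork here and T is conditioned on, so the path is blocked at T.
Path 4: F ← T ← J → A
  T is a chain here and T is conditioned on, so the path is blocked at T.
Since every path is blocked, d-separation holds.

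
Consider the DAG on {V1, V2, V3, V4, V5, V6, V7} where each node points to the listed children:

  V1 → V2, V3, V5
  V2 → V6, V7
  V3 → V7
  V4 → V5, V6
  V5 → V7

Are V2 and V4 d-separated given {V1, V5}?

Enumerating the 5 paths from V2 to V4 and testing each for blocking by {V1, V5}:
Path 1: V2 ← V1 → V3 → V7 ← V5 ← V4
  V1 is a fork here and V1 is conditioned on, so the path is blocked at V1.
Path 2: V2 ← V1 → V5 ← V4
  V1 is a fork here and V1 is conditioned on, so the path is blocked at V1.
Path 3: V2 → V7 ← V3 ← V1 → V5 ← V4
  V7 is a collider here and neither V7 nor any of its descendants is conditioned on, so the collider stays closed — the path is blocked at V7.
Path 4: V2 → V7 ← V5 ← V4
  V7 is a collider here and neither V7 nor any of its descendants is conditioned on, so the collider stays closed — the path is blocked at V7.
Path 5: V2 → V6 ← V4
  V6 is a collider here and neither V6 nor any of its descendants is conditioned on, so the collider stays closed — the path is blocked at V6.
All paths are blocked; V2 ⊥ V4 | {V1, V5} holds.

Yes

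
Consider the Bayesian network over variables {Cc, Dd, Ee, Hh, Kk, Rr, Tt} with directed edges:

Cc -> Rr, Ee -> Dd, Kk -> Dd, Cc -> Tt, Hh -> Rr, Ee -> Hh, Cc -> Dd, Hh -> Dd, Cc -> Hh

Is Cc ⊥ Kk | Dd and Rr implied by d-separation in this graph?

We examine all 5 paths between Cc and Kk:
  1. Cc → Hh → Dd ← Kk — Hh:chain[open]; Dd:collider[open] ⇒ active
  2. Cc → Hh ← Ee → Dd ← Kk — Hh:collider[open]; Ee:fork[open]; Dd:collider[open] ⇒ active
  3. Cc → Dd ← Kk — Dd:collider[open] ⇒ active
  4. Cc → Rr ← Hh → Dd ← Kk — Rr:collider[open]; Hh:fork[open]; Dd:collider[open] ⇒ active
  5. Cc → Rr ← Hh ← Ee → Dd ← Kk — Rr:collider[open]; Hh:chain[open]; Ee:fork[open]; Dd:collider[open] ⇒ active
Since the path Cc → Hh → Dd ← Kk is active, Cc and Kk are not d-separated given {Dd, Rr}.

No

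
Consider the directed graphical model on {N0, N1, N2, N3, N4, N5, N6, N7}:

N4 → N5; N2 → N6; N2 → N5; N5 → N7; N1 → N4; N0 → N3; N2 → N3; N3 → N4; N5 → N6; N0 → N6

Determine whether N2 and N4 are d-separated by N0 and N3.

We examine all 6 paths between N2 and N4:
  1. N2 → N6 ← N0 → N3 → N4 — N6:collider[blocks]; N0:fork[blocks]; N3:chain[blocks] ⇒ blocked
  2. N2 → N6 ← N5 ← N4 — N6:collider[blocks]; N5:chain[open] ⇒ blocked
  3. N2 → N3 → N4 — N3:chain[blocks] ⇒ blocked
  4. N2 → N3 ← N0 → N6 ← N5 ← N4 — N3:collider[open]; N0:fork[blocks]; N6:collider[blocks]; N5:chain[open] ⇒ blocked
  5. N2 → N5 → N6 ← N0 → N3 → N4 — N5:chain[open]; N6:collider[blocks]; N0:fork[blocks]; N3:chain[blocks] ⇒ blocked
  6. N2 → N5 ← N4 — N5:collider[blocks] ⇒ blocked
All paths are blocked; N2 ⊥ N4 | {N0, N3} holds.

Yes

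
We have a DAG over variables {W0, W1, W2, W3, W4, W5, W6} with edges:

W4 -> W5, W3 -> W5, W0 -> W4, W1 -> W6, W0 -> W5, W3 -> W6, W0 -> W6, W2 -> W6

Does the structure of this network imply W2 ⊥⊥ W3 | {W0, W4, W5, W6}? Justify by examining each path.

No

There are 3 undirected paths between W2 and W3; checking each against the conditioning set {W0, W4, W5, W6}:
  1. W2 → W6 ← W0 → W4 → W5 ← W3 — W6:collider[open]; W0:fork[blocks]; W4:chain[blocks]; W5:collider[open] ⇒ blocked
  2. W2 → W6 ← W0 → W5 ← W3 — W6:collider[open]; W0:fork[blocks]; W5:collider[open] ⇒ blocked
  3. W2 → W6 ← W3 — W6:collider[open] ⇒ active
Since the path W2 → W6 ← W3 is active, W2 and W3 are not d-separated given {W0, W4, W5, W6}.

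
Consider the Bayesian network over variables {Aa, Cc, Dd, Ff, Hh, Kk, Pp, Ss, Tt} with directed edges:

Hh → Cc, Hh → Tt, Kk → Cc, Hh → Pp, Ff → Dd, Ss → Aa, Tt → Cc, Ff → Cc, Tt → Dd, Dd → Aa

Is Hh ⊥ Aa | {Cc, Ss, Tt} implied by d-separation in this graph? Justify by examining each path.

We examine all 4 paths between Hh and Aa:
Path 1: Hh → Tt → Dd → Aa
  Tt is a chain here and Tt is conditioned on, so the path is blocked at Tt.
Path 2: Hh → Tt → Cc ← Ff → Dd → Aa
  Tt is a chain here and Tt is conditioned on, so the path is blocked at Tt.
Path 3: Hh → Cc ← Tt → Dd → Aa
  Tt is a fork here and Tt is conditioned on, so the path is blocked at Tt.
Path 4: Hh → Cc ← Ff → Dd → Aa
  Cc is a collider and Cc is conditioned on, which opens it; Ff is a fork and Ff is not conditioned on; Dd is a chain and Dd is not conditioned on — no node blocks this path, so it is active.
At least one path is unblocked, so d-separation fails.

No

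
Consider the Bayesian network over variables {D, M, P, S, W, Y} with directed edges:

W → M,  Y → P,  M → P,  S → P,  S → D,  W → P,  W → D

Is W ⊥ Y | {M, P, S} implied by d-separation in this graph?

3 paths connect W and Y; each must be blocked for d-separation to hold:
Path 1: W → P ← Y
  P is a collider and P is conditioned on, which opens it — no node blocks this path, so it is active.
Path 2: W → M → P ← Y
  M is a chain here and M is conditioned on, so the path is blocked at M.
Path 3: W → D ← S → P ← Y
  D is a collider here and neither D nor any of its descendants is conditioned on, so the collider stays closed — the path is blocked at D.
Since the path W → P ← Y is active, W and Y are not d-separated given {M, P, S}.

No — W and Y are not d-separated given {M, P, S}.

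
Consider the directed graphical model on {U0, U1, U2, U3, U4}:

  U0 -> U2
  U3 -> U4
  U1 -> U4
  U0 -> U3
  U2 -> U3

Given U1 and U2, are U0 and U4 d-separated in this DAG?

There are 2 undirected paths between U0 and U4; checking each against the conditioning set {U1, U2}:
Path 1: U0 → U3 → U4
  U3 is a chain and U3 is not conditioned on — no node blocks this path, so it is active.
Path 2: U0 → U2 → U3 → U4
  U2 is a chain here and U2 is conditioned on, so the path is blocked at U2.
At least one path is unblocked, so d-separation fails.

No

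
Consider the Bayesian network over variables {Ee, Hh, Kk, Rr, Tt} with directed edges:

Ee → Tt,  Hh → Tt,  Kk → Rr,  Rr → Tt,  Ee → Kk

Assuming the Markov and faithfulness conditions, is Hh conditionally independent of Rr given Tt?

2 paths connect Hh and Rr; each must be blocked for d-separation to hold:
Path 1: Hh → Tt ← Ee → Kk → Rr
  Tt is a collider and Tt is conditioned on, which opens it; Ee is a fork and Ee is not conditioned on; Kk is a chain and Kk is not conditioned on — no node blocks this path, so it is active.
Path 2: Hh → Tt ← Rr
  Tt is a collider and Tt is conditioned on, which opens it — no node blocks this path, so it is active.
Because an active path exists, Hh and Rr are not d-separated.

No — Hh and Rr are not d-separated given {Tt}.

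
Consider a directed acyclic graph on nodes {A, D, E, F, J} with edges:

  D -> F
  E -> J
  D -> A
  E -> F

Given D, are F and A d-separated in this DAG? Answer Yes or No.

Yes

The only undirected path from F to A is:
  1. F ← D → A — D:fork[blocks] ⇒ blocked
Since every path is blocked, d-separation holds.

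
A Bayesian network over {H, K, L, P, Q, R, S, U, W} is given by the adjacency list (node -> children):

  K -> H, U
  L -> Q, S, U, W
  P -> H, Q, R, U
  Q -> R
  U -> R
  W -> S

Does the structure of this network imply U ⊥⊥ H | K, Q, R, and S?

Enumerating the 6 paths from U to H and testing each for blocking by {K, Q, R, S}:
Path 1: U → R ← P → H
  R is a collider and R is conditioned on, which opens it; P is a fork and P is not conditioned on — no node blocks this path, so it is active.
Path 2: U → R ← Q ← P → H
  Q is a chain here and Q is conditioned on, so the path is blocked at Q.
Path 3: U ← K → H
  K is a fork here and K is conditioned on, so the path is blocked at K.
Path 4: U ← L → Q → R ← P → H
  Q is a chain here and Q is conditioned on, so the path is blocked at Q.
Path 5: U ← L → Q ← P → H
  L is a fork and L is not conditioned on; Q is a collider and Q is conditioned on, which opens it; P is a fork and P is not conditioned on — no node blocks this path, so it is active.
Path 6: U ← P → H
  P is a fork and P is not conditioned on — no node blocks this path, so it is active.
At least one path is unblocked, so d-separation fails.

No — U and H are not d-separated given {K, Q, R, S}.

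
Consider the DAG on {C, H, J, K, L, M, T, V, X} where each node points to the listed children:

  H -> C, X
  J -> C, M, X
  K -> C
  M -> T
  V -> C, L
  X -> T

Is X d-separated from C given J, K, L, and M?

No — X and C are not d-separated given {J, K, L, M}.

There are 3 undirected paths between X and C; checking each against the conditioning set {J, K, L, M}:
Path 1: X ← J → C
  J is a fork here and J is conditioned on, so the path is blocked at J.
Path 2: X → T ← M ← J → C
  T is a collider here and neither T nor any of its descendants is conditioned on, so the collider stays closed — the path is blocked at T.
Path 3: X ← H → C
  H is a fork and H is not conditioned on — no node blocks this path, so it is active.
Because an active path exists, X and C are not d-separated.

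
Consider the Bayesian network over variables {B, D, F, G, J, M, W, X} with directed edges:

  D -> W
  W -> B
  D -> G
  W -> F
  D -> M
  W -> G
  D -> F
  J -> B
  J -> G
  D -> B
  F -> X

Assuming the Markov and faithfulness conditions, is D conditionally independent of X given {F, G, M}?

There are 6 undirected paths between D and X; checking each against the conditioning set {F, G, M}:
Path 1: D → B ← J → G ← W → F → X
  B is a collider here and neither B nor any of its descendants is conditioned on, so the collider stays closed — the path is blocked at B.
Path 2: D → B ← W → F → X
  B is a collider here and neither B nor any of its descendants is conditioned on, so the collider stays closed — the path is blocked at B.
Path 3: D → W → F → X
  F is a chain here and F is conditioned on, so the path is blocked at F.
Path 4: D → F → X
  F is a chain here and F is conditioned on, so the path is blocked at F.
Path 5: D → G ← J → B ← W → F → X
  B is a collider here and neither B nor any of its descendants is conditioned on, so the collider stays closed — the path is blocked at B.
Path 6: D → G ← W → F → X
  F is a chain here and F is conditioned on, so the path is blocked at F.
Since every path is blocked, d-separation holds.

Yes — D and X are d-separated given {F, G, M}.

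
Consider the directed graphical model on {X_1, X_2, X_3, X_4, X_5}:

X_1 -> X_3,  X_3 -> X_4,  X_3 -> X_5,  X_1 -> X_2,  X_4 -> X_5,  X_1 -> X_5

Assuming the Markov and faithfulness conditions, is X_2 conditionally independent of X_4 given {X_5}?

4 paths connect X_2 and X_4; each must be blocked for d-separation to hold:
  1. X_2 ← X_1 → X_5 ← X_3 → X_4 — X_1:fork[open]; X_5:collider[open]; X_3:fork[open] ⇒ active
  2. X_2 ← X_1 → X_5 ← X_4 — X_1:fork[open]; X_5:collider[open] ⇒ active
  3. X_2 ← X_1 → X_3 → X_5 ← X_4 — X_1:fork[open]; X_3:chain[open]; X_5:collider[open] ⇒ active
  4. X_2 ← X_1 → X_3 → X_4 — X_1:fork[open]; X_3:chain[open] ⇒ active
Since the path X_2 ← X_1 → X_5 ← X_3 → X_4 is active, X_2 and X_4 are not d-separated given {X_5}.

No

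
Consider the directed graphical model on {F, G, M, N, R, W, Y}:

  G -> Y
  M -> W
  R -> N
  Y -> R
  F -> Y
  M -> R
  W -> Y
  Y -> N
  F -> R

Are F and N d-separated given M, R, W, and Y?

Yes — F and N are d-separated given {M, R, W, Y}.

There are 6 undirected paths between F and N; checking each against the conditioning set {M, R, W, Y}:
Path 1: F → R → N
  R is a chain here and R is conditioned on, so the path is blocked at R.
Path 2: F → R ← M → W → Y → N
  M is a fork here and M is conditioned on, so the path is blocked at M.
Path 3: F → R ← Y → N
  Y is a fork here and Y is conditioned on, so the path is blocked at Y.
Path 4: F → Y ← W ← M → R → N
  W is a chain here and W is conditioned on, so the path is blocked at W.
Path 5: F → Y → N
  Y is a chain here and Y is conditioned on, so the path is blocked at Y.
Path 6: F → Y → R → N
  Y is a chain here and Y is conditioned on, so the path is blocked at Y.
Since every path is blocked, d-separation holds.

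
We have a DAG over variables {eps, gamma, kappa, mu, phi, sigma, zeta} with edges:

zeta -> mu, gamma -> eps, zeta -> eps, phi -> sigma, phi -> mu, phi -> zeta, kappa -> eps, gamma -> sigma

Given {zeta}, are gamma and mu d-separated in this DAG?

There are 4 undirected paths between gamma and mu; checking each against the conditioning set {zeta}:
  1. gamma → sigma ← phi → zeta → mu — sigma:collider[blocks]; phi:fork[open]; zeta:chain[blocks] ⇒ blocked
  2. gamma → sigma ← phi → mu — sigma:collider[blocks]; phi:fork[open] ⇒ blocked
  3. gamma → eps ← zeta → mu — eps:collider[blocks]; zeta:fork[blocks] ⇒ blocked
  4. gamma → eps ← zeta ← phi → mu — eps:collider[blocks]; zeta:chain[blocks]; phi:fork[open] ⇒ blocked
Every path is blocked, so gamma and mu are d-separated given {zeta}.

Yes — gamma and mu are d-separated given {zeta}.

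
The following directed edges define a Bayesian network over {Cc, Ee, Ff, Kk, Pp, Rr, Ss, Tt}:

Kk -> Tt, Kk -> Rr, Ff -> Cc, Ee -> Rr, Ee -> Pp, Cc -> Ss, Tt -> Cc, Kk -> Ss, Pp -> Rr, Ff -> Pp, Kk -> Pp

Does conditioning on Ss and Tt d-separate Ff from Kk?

No — Ff and Kk are not d-separated given {Ss, Tt}.

There are 5 undirected paths between Ff and Kk; checking each against the conditioning set {Ss, Tt}:
Path 1: Ff → Cc → Ss ← Kk
  Cc is a chain and Cc is not conditioned on; Ss is a collider and Ss is conditioned on, which opens it — no node blocks this path, so it is active.
Path 2: Ff → Cc ← Tt ← Kk
  Tt is a chain here and Tt is conditioned on, so the path is blocked at Tt.
Path 3: Ff → Pp ← Ee → Rr ← Kk
  Pp is a collider here and neither Pp nor any of its descendants is conditioned on, so the collider stays closed — the path is blocked at Pp.
Path 4: Ff → Pp ← Kk
  Pp is a collider here and neither Pp nor any of its descendants is conditioned on, so the collider stays closed — the path is blocked at Pp.
Path 5: Ff → Pp → Rr ← Kk
  Rr is a collider here and neither Rr nor any of its descendants is conditioned on, so the collider stays closed — the path is blocked at Rr.
At least one path is unblocked, so d-separation fails.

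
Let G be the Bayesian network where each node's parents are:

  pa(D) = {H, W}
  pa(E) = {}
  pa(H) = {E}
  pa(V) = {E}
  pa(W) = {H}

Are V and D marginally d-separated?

No

2 paths connect V and D; each must be blocked for d-separation to hold:
  1. V ← E → H → D — E:fork[open]; H:chain[open] ⇒ active
  2. V ← E → H → W → D — E:fork[open]; H:chain[open]; W:chain[open] ⇒ active
Because an active path exists, V and D are not d-separated.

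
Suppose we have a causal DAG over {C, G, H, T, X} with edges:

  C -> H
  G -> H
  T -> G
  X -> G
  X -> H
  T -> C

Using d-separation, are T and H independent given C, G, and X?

Enumerating the 3 paths from T to H and testing each for blocking by {C, G, X}:
  1. T → G → H — G:chain[blocks] ⇒ blocked
  2. T → G ← X → H — G:collider[open]; X:fork[blocks] ⇒ blocked
  3. T → C → H — C:chain[blocks] ⇒ blocked
Every path is blocked, so T and H are d-separated given {C, G, X}.

Yes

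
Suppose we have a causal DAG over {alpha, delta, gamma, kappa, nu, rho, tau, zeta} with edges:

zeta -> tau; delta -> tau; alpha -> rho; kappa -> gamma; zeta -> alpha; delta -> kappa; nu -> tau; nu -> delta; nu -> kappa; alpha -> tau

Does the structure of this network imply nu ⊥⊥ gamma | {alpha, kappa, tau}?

Yes

3 paths connect nu and gamma; each must be blocked for d-separation to hold:
Path 1: nu → tau ← delta → kappa → gamma
  kappa is a chain here and kappa is conditioned on, so the path is blocked at kappa.
Path 2: nu → kappa → gamma
  kappa is a chain here and kappa is conditioned on, so the path is blocked at kappa.
Path 3: nu → delta → kappa → gamma
  kappa is a chain here and kappa is conditioned on, so the path is blocked at kappa.
Every path is blocked, so nu and gamma are d-separated given {alpha, kappa, tau}.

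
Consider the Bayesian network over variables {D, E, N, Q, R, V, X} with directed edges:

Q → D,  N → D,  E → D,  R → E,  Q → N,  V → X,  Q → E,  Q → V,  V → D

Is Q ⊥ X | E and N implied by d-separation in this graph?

Enumerating the 4 paths from Q to X and testing each for blocking by {E, N}:
Path 1: Q → E → D ← V → X
  E is a chain here and E is conditioned on, so the path is blocked at E.
Path 2: Q → V → X
  V is a chain and V is not conditioned on — no node blocks this path, so it is active.
Path 3: Q → D ← V → X
  D is a collider here and neither D nor any of its descendants is conditioned on, so the collider stays closed — the path is blocked at D.
Path 4: Q → N → D ← V → X
  N is a chain here and N is conditioned on, so the path is blocked at N.
Since the path Q → V → X is active, Q and X are not d-separated given {E, N}.

No — Q and X are not d-separated given {E, N}.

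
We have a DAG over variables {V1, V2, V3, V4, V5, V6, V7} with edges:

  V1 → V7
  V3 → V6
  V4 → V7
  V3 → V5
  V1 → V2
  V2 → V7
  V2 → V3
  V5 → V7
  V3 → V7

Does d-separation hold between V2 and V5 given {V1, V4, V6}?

No

We examine all 6 paths between V2 and V5:
  1. V2 ← V1 → V7 ← V5 — V1:fork[blocks]; V7:collider[blocks] ⇒ blocked
  2. V2 ← V1 → V7 ← V3 → V5 — V1:fork[blocks]; V7:collider[blocks]; V3:fork[open] ⇒ blocked
  3. V2 → V7 ← V5 — V7:collider[blocks] ⇒ blocked
  4. V2 → V7 ← V3 → V5 — V7:collider[blocks]; V3:fork[open] ⇒ blocked
  5. V2 → V3 → V5 — V3:chain[open] ⇒ active
  6. V2 → V3 → V7 ← V5 — V3:chain[open]; V7:collider[blocks] ⇒ blocked
At least one path is unblocked, so d-separation fails.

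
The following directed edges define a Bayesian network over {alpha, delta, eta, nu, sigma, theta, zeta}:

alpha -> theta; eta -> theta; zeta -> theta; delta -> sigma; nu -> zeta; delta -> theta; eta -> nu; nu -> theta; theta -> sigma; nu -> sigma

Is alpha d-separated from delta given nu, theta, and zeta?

There are 5 undirected paths between alpha and delta; checking each against the conditioning set {nu, theta, zeta}:
Path 1: alpha → theta → sigma ← delta
  theta is a chain here and theta is conditioned on, so the path is blocked at theta.
Path 2: alpha → theta ← zeta ← nu → sigma ← delta
  zeta is a chain here and zeta is conditioned on, so the path is blocked at zeta.
Path 3: alpha → theta ← nu → sigma ← delta
  nu is a fork here and nu is conditioned on, so the path is blocked at nu.
Path 4: alpha → theta ← delta
  theta is a collider and theta is conditioned on, which opens it — no node blocks this path, so it is active.
Path 5: alpha → theta ← eta → nu → sigma ← delta
  nu is a chain here and nu is conditioned on, so the path is blocked at nu.
At least one path is unblocked, so d-separation fails.

No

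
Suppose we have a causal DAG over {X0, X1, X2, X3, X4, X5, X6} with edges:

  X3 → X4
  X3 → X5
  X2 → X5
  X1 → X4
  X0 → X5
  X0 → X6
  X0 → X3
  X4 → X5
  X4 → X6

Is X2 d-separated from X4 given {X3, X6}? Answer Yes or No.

Yes

We examine all 5 paths between X2 and X4:
  1. X2 → X5 ← X4 — X5:collider[blocks] ⇒ blocked
  2. X2 → X5 ← X0 → X3 → X4 — X5:collider[blocks]; X0:fork[open]; X3:chain[blocks] ⇒ blocked
  3. X2 → X5 ← X0 → X6 ← X4 — X5:collider[blocks]; X0:fork[open]; X6:collider[open] ⇒ blocked
  4. X2 → X5 ← X3 → X4 — X5:collider[blocks]; X3:fork[blocks] ⇒ blocked
  5. X2 → X5 ← X3 ← X0 → X6 ← X4 — X5:collider[blocks]; X3:chain[blocks]; X0:fork[open]; X6:collider[open] ⇒ blocked
All paths are blocked; X2 ⊥ X4 | {X3, X6} holds.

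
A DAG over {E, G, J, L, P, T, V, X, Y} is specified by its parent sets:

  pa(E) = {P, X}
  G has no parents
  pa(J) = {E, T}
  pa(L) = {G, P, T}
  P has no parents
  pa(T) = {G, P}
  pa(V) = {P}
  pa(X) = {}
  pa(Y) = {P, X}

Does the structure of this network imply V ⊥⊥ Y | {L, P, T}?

Enumerating the 5 paths from V to Y and testing each for blocking by {L, P, T}:
  1. V ← P → T → J ← E ← X → Y — P:fork[blocks]; T:chain[blocks]; J:collider[blocks]; E:chain[open]; X:fork[open] ⇒ blocked
  2. V ← P → L ← T → J ← E ← X → Y — P:fork[blocks]; L:collider[open]; T:fork[blocks]; J:collider[blocks]; E:chain[open]; X:fork[open] ⇒ blocked
  3. V ← P → L ← G → T → J ← E ← X → Y — P:fork[blocks]; L:collider[open]; G:fork[open]; T:chain[blocks]; J:collider[blocks]; E:chain[open]; X:fork[open] ⇒ blocked
  4. V ← P → Y — P:fork[blocks] ⇒ blocked
  5. V ← P → E ← X → Y — P:fork[blocks]; E:collider[blocks]; X:fork[open] ⇒ blocked
Since every path is blocked, d-separation holds.

Yes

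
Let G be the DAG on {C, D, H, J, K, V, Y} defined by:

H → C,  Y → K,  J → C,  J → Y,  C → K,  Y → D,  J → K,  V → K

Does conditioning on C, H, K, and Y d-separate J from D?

There are 3 undirected paths between J and D; checking each against the conditioning set {C, H, K, Y}:
Path 1: J → C → K ← Y → D
  C is a chain here and C is conditioned on, so the path is blocked at C.
Path 2: J → Y → D
  Y is a chain here and Y is conditioned on, so the path is blocked at Y.
Path 3: J → K ← Y → D
  Y is a fork here and Y is conditioned on, so the path is blocked at Y.
Every path is blocked, so J and D are d-separated given {C, H, K, Y}.

Yes — J and D are d-separated given {C, H, K, Y}.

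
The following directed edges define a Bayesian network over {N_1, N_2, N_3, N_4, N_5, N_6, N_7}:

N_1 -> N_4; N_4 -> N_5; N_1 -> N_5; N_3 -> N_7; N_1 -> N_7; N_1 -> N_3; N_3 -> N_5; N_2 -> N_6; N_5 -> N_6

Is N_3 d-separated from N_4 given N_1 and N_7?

Yes — N_3 and N_4 are d-separated given {N_1, N_7}.

There are 6 undirected paths between N_3 and N_4; checking each against the conditioning set {N_1, N_7}:
Path 1: N_3 ← N_1 → N_5 ← N_4
  N_1 is a fork here and N_1 is conditioned on, so the path is blocked at N_1.
Path 2: N_3 ← N_1 → N_4
  N_1 is a fork here and N_1 is conditioned on, so the path is blocked at N_1.
Path 3: N_3 → N_7 ← N_1 → N_5 ← N_4
  N_1 is a fork here and N_1 is conditioned on, so the path is blocked at N_1.
Path 4: N_3 → N_7 ← N_1 → N_4
  N_1 is a fork here and N_1 is conditioned on, so the path is blocked at N_1.
Path 5: N_3 → N_5 ← N_1 → N_4
  N_5 is a collider here and neither N_5 nor any of its descendants is conditioned on, so the collider stays closed — the path is blocked at N_5.
Path 6: N_3 → N_5 ← N_4
  N_5 is a collider here and neither N_5 nor any of its descendants is conditioned on, so the collider stays closed — the path is blocked at N_5.
Every path is blocked, so N_3 and N_4 are d-separated given {N_1, N_7}.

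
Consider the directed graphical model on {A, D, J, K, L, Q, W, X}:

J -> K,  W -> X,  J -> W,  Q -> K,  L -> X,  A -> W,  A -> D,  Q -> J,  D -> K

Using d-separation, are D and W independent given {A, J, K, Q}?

Yes

3 paths connect D and W; each must be blocked for d-separation to hold:
Path 1: D → K ← Q → J → W
  Q is a fork here and Q is conditioned on, so the path is blocked at Q.
Path 2: D → K ← J → W
  J is a fork here and J is conditioned on, so the path is blocked at J.
Path 3: D ← A → W
  A is a fork here and A is conditioned on, so the path is blocked at A.
Every path is blocked, so D and W are d-separated given {A, J, K, Q}.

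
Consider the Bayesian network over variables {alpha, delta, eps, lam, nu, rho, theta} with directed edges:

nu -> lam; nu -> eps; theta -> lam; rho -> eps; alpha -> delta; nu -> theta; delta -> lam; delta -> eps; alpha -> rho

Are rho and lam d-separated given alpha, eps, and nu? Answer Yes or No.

No

There are 6 undirected paths between rho and lam; checking each against the conditioning set {alpha, eps, nu}:
  1. rho → eps ← delta → lam — eps:collider[open]; delta:fork[open] ⇒ active
  2. rho → eps ← nu → theta → lam — eps:collider[open]; nu:fork[blocks]; theta:chain[open] ⇒ blocked
  3. rho → eps ← nu → lam — eps:collider[open]; nu:fork[blocks] ⇒ blocked
  4. rho ← alpha → delta → eps ← nu → theta → lam — alpha:fork[blocks]; delta:chain[open]; eps:collider[open]; nu:fork[blocks]; theta:chain[open] ⇒ blocked
  5. rho ← alpha → delta → eps ← nu → lam — alpha:fork[blocks]; delta:chain[open]; eps:collider[open]; nu:fork[blocks] ⇒ blocked
  6. rho ← alpha → delta → lam — alpha:fork[blocks]; delta:chain[open] ⇒ blocked
At least one path is unblocked, so d-separation fails.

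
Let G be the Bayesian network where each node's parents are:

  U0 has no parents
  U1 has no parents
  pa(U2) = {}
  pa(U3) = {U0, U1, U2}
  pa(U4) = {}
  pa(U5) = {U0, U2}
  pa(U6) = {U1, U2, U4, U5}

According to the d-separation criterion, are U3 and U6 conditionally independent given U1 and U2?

No

We examine all 5 paths between U3 and U6:
Path 1: U3 ← U1 → U6
  U1 is a fork here and U1 is conditioned on, so the path is blocked at U1.
Path 2: U3 ← U0 → U5 ← U2 → U6
  U5 is a collider here and neither U5 nor any of its descendants is conditioned on, so the collider stays closed — the path is blocked at U5.
Path 3: U3 ← U0 → U5 → U6
  U0 is a fork and U0 is not conditioned on; U5 is a chain and U5 is not conditioned on — no node blocks this path, so it is active.
Path 4: U3 ← U2 → U5 → U6
  U2 is a fork here and U2 is conditioned on, so the path is blocked at U2.
Path 5: U3 ← U2 → U6
  U2 is a fork here and U2 is conditioned on, so the path is blocked at U2.
Since the path U3 ← U0 → U5 → U6 is active, U3 and U6 are not d-separated given {U1, U2}.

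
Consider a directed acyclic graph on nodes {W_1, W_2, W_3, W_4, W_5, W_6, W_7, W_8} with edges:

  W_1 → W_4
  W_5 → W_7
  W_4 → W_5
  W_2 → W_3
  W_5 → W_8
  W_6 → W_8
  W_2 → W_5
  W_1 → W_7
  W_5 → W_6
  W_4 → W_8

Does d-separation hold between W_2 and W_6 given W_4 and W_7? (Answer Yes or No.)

4 paths connect W_2 and W_6; each must be blocked for d-separation to hold:
Path 1: W_2 → W_5 → W_8 ← W_6
  W_8 is a collider here and neither W_8 nor any of its descendants is conditioned on, so the collider stays closed — the path is blocked at W_8.
Path 2: W_2 → W_5 ← W_4 → W_8 ← W_6
  W_4 is a fork here and W_4 is conditioned on, so the path is blocked at W_4.
Path 3: W_2 → W_5 → W_6
  W_5 is a chain and W_5 is not conditioned on — no node blocks this path, so it is active.
Path 4: W_2 → W_5 → W_7 ← W_1 → W_4 → W_8 ← W_6
  W_4 is a chain here and W_4 is conditioned on, so the path is blocked at W_4.
Because an active path exists, W_2 and W_6 are not d-separated.

No — W_2 and W_6 are not d-separated given {W_4, W_7}.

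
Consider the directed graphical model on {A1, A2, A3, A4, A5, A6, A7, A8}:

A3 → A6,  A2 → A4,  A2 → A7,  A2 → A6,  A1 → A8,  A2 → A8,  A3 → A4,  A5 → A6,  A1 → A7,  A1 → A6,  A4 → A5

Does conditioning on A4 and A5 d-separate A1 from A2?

There are 5 undirected paths between A1 and A2; checking each against the conditioning set {A4, A5}:
Path 1: A1 → A7 ← A2
  A7 is a collider here and neither A7 nor any of its descendants is conditioned on, so the collider stays closed — the path is blocked at A7.
Path 2: A1 → A6 ← A5 ← A4 ← A2
  A6 is a collider here and neither A6 nor any of its descendants is conditioned on, so the collider stays closed — the path is blocked at A6.
Path 3: A1 → A6 ← A2
  A6 is a collider here and neither A6 nor any of its descendants is conditioned on, so the collider stays closed — the path is blocked at A6.
Path 4: A1 → A6 ← A3 → A4 ← A2
  A6 is a collider here and neither A6 nor any of its descendants is conditioned on, so the collider stays closed — the path is blocked at A6.
Path 5: A1 → A8 ← A2
  A8 is a collider here and neither A8 nor any of its descendants is conditioned on, so the collider stays closed — the path is blocked at A8.
Every path is blocked, so A1 and A2 are d-separated given {A4, A5}.

Yes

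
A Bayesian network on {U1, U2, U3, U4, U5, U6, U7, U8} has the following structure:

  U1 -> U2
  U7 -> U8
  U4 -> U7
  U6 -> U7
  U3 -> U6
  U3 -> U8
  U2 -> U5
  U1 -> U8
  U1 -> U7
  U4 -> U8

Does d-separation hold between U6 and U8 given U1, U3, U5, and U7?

Enumerating the 4 paths from U6 to U8 and testing each for blocking by {U1, U3, U5, U7}:
  1. U6 → U7 → U8 — U7:chain[blocks] ⇒ blocked
  2. U6 → U7 ← U1 → U8 — U7:collider[open]; U1:fork[blocks] ⇒ blocked
  3. U6 → U7 ← U4 → U8 — U7:collider[open]; U4:fork[open] ⇒ active
  4. U6 ← U3 → U8 — U3:fork[blocks] ⇒ blocked
At least one path is unblocked, so d-separation fails.

No — U6 and U8 are not d-separated given {U1, U3, U5, U7}.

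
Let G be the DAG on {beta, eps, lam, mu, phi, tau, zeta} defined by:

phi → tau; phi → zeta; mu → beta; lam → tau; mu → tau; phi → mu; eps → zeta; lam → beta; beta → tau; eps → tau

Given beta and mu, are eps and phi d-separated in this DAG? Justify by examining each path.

Enumerating the 5 paths from eps to phi and testing each for blocking by {beta, mu}:
Path 1: eps → zeta ← phi
  zeta is a collider here and neither zeta nor any of its descendants is conditioned on, so the collider stays closed — the path is blocked at zeta.
Path 2: eps → tau ← phi
  tau is a collider here and neither tau nor any of its descendants is conditioned on, so the collider stays closed — the path is blocked at tau.
Path 3: eps → tau ← lam → beta ← mu ← phi
  tau is a collider here and neither tau nor any of its descendants is conditioned on, so the collider stays closed — the path is blocked at tau.
Path 4: eps → tau ← beta ← mu ← phi
  tau is a collider here and neither tau nor any of its descendants is conditioned on, so the collider stays closed — the path is blocked at tau.
Path 5: eps → tau ← mu ← phi
  tau is a collider here and neither tau nor any of its descendants is conditioned on, so the collider stays closed — the path is blocked at tau.
All paths are blocked; eps ⊥ phi | {beta, mu} holds.

Yes — eps and phi are d-separated given {beta, mu}.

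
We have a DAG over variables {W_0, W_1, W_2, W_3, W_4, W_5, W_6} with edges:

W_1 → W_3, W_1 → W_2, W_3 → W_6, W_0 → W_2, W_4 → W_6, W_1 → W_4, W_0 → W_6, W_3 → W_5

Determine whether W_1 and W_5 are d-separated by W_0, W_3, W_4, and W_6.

There are 3 undirected paths between W_1 and W_5; checking each against the conditioning set {W_0, W_3, W_4, W_6}:
  1. W_1 → W_4 → W_6 ← W_3 → W_5 — W_4:chain[blocks]; W_6:collider[open]; W_3:fork[blocks] ⇒ blocked
  2. W_1 → W_2 ← W_0 → W_6 ← W_3 → W_5 — W_2:collider[blocks]; W_0:fork[blocks]; W_6:collider[open]; W_3:fork[blocks] ⇒ blocked
  3. W_1 → W_3 → W_5 — W_3:chain[blocks] ⇒ blocked
Since every path is blocked, d-separation holds.

Yes — W_1 and W_5 are d-separated given {W_0, W_3, W_4, W_6}.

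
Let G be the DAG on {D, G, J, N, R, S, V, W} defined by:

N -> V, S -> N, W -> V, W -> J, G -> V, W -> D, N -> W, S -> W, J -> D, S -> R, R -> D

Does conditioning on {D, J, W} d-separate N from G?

Yes — N and G are d-separated given {D, J, W}.

Enumerating the 5 paths from N to G and testing each for blocking by {D, J, W}:
Path 1: N ← S → W → V ← G
  W is a chain here and W is conditioned on, so the path is blocked at W.
Path 2: N ← S → R → D ← W → V ← G
  W is a fork here and W is conditioned on, so the path is blocked at W.
Path 3: N ← S → R → D ← J ← W → V ← G
  J is a chain here and J is conditioned on, so the path is blocked at J.
Path 4: N → V ← G
  V is a collider here and neither V nor any of its descendants is conditioned on, so the collider stays closed — the path is blocked at V.
Path 5: N → W → V ← G
  W is a chain here and W is conditioned on, so the path is blocked at W.
Every path is blocked, so N and G are d-separated given {D, J, W}.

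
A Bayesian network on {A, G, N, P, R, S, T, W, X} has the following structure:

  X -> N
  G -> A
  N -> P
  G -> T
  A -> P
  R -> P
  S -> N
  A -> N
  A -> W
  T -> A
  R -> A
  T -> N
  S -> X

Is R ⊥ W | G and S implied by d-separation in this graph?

There are 5 undirected paths between R and W; checking each against the conditioning set {G, S}:
  1. R → A → W — A:chain[open] ⇒ active
  2. R → P ← A → W — P:collider[blocks]; A:fork[open] ⇒ blocked
  3. R → P ← N ← A → W — P:collider[blocks]; N:chain[open]; A:fork[open] ⇒ blocked
  4. R → P ← N ← T → A → W — P:collider[blocks]; N:chain[open]; T:fork[open]; A:chain[open] ⇒ blocked
  5. R → P ← N ← T ← G → A → W — P:collider[blocks]; N:chain[open]; T:chain[open]; G:fork[blocks]; A:chain[open] ⇒ blocked
At least one path is unblocked, so d-separation fails.

No — R and W are not d-separated given {G, S}.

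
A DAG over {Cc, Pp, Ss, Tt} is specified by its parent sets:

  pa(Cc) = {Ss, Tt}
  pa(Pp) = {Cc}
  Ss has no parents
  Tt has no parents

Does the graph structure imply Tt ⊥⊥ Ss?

Yes — Tt and Ss are d-separated given ∅.

There is one path between Tt and Ss:
Path 1: Tt → Cc ← Ss
  Cc is a collider here and neither Cc nor any of its descendants is conditioned on, so the collider stays closed — the path is blocked at Cc.
Since every path is blocked, d-separation holds.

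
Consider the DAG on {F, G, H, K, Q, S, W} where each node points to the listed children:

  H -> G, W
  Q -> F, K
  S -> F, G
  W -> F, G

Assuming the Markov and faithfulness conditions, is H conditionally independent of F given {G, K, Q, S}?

No — H and F are not d-separated given {G, K, Q, S}.

Enumerating the 4 paths from H to F and testing each for blocking by {G, K, Q, S}:
Path 1: H → W → F
  W is a chain and W is not conditioned on — no node blocks this path, so it is active.
Path 2: H → W → G ← S → F
  S is a fork here and S is conditioned on, so the path is blocked at S.
Path 3: H → G ← S → F
  S is a fork here and S is conditioned on, so the path is blocked at S.
Path 4: H → G ← W → F
  G is a collider and G is conditioned on, which opens it; W is a fork and W is not conditioned on — no node blocks this path, so it is active.
Because an active path exists, H and F are not d-separated.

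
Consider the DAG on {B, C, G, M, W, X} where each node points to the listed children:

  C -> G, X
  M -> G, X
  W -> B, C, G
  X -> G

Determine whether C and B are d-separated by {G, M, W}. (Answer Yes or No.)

Yes

4 paths connect C and B; each must be blocked for d-separation to hold:
Path 1: C ← W → B
  W is a fork here and W is conditioned on, so the path is blocked at W.
Path 2: C → X ← M → G ← W → B
  M is a fork here and M is conditioned on, so the path is blocked at M.
Path 3: C → X → G ← W → B
  W is a fork here and W is conditioned on, so the path is blocked at W.
Path 4: C → G ← W → B
  W is a fork here and W is conditioned on, so the path is blocked at W.
Since every path is blocked, d-separation holds.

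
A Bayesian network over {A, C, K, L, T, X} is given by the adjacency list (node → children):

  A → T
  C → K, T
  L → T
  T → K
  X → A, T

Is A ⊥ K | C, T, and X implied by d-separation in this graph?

Yes

There are 4 undirected paths between A and K; checking each against the conditioning set {C, T, X}:
Path 1: A ← X → T ← C → K
  X is a fork here and X is conditioned on, so the path is blocked at X.
Path 2: A ← X → T → K
  X is a fork here and X is conditioned on, so the path is blocked at X.
Path 3: A → T ← C → K
  C is a fork here and C is conditioned on, so the path is blocked at C.
Path 4: A → T → K
  T is a chain here and T is conditioned on, so the path is blocked at T.
All paths are blocked; A ⊥ K | {C, T, X} holds.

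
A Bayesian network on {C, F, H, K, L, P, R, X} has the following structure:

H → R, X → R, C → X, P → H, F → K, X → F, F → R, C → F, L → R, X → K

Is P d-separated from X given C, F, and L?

Enumerating the 4 paths from P to X and testing each for blocking by {C, F, L}:
Path 1: P → H → R ← X
  R is a collider here and neither R nor any of its descendants is conditioned on, so the collider stays closed — the path is blocked at R.
Path 2: P → H → R ← F ← X
  R is a collider here and neither R nor any of its descendants is conditioned on, so the collider stays closed — the path is blocked at R.
Path 3: P → H → R ← F ← C → X
  R is a collider here and neither R nor any of its descendants is conditioned on, so the collider stays closed — the path is blocked at R.
Path 4: P → H → R ← F → K ← X
  R is a collider here and neither R nor any of its descendants is conditioned on, so the collider stays closed — the path is blocked at R.
Every path is blocked, so P and X are d-separated given {C, F, L}.

Yes — P and X are d-separated given {C, F, L}.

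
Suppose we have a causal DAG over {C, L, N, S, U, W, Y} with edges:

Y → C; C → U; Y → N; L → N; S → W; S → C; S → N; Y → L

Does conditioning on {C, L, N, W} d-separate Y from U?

Yes

Enumerating the 3 paths from Y to U and testing each for blocking by {C, L, N, W}:
  1. Y → N ← S → C → U — N:collider[open]; S:fork[open]; C:chain[blocks] ⇒ blocked
  2. Y → C → U — C:chain[blocks] ⇒ blocked
  3. Y → L → N ← S → C → U — L:chain[blocks]; N:collider[open]; S:fork[open]; C:chain[blocks] ⇒ blocked
All paths are blocked; Y ⊥ U | {C, L, N, W} holds.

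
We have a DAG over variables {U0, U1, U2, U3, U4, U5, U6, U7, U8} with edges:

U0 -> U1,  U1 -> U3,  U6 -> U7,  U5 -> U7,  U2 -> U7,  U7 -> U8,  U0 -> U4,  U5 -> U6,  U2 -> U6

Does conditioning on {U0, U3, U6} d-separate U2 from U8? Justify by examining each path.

There are 3 undirected paths between U2 and U8; checking each against the conditioning set {U0, U3, U6}:
Path 1: U2 → U6 ← U5 → U7 → U8
  U6 is a collider and U6 is conditioned on, which opens it; U5 is a fork and U5 is not conditioned on; U7 is a chain and U7 is not conditioned on — no node blocks this path, so it is active.
Path 2: U2 → U6 → U7 → U8
  U6 is a chain here and U6 is conditioned on, so the path is blocked at U6.
Path 3: U2 → U7 → U8
  U7 is a chain and U7 is not conditioned on — no node blocks this path, so it is active.
Because an active path exists, U2 and U8 are not d-separated.

No — U2 and U8 are not d-separated given {U0, U3, U6}.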